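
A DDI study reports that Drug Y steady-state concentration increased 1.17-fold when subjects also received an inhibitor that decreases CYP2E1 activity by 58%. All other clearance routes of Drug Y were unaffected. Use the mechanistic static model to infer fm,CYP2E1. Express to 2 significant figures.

Let x = fm,CYP2E1. Because steady-state concentration ∝ 1/CL, relative clearance fell to 1/1.17 = 0.8547.
Setting x·0.42 + (1 − x) = 0.8547 and solving: x = (0.8547 − 1)/(0.42 − 1) = 0.25.

0.25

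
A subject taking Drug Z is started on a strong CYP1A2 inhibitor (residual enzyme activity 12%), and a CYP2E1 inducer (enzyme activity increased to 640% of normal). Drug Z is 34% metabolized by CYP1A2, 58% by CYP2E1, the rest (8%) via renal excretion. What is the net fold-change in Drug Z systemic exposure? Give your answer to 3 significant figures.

0.261

CYP1A2: 0.34 × 0.12 = 0.0408
CYP2E1: 0.58 × 6.4 = 3.712
Other: 0.08 (unchanged)
New clearance relative to baseline: 0.0408 + 3.712 + 0.08 = 3.8328.
Systemic exposure ∝ 1/CL: fold-change = 1 / 3.8328 = 0.261.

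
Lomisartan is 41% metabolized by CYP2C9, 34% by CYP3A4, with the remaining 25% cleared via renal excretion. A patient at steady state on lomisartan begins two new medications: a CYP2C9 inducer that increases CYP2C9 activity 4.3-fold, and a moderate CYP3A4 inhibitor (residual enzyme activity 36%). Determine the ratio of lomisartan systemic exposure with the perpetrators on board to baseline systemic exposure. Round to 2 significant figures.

The CYP2C9 pathway (41% of clearance) is boosted to 4.3× activity: 0.41 × 4.3 = 1.763.
The CYP3A4 pathway (34% of clearance) falls to 0.36× activity: 0.34 × 0.36 = 0.1224.
The remaining 25% of clearance is unaffected.
Relative clearance = 1.763 + 0.1224 + 0.25 = 2.1354.
Systemic exposure ∝ 1/CL: fold-change = 1 / 2.1354 = 0.47.

0.47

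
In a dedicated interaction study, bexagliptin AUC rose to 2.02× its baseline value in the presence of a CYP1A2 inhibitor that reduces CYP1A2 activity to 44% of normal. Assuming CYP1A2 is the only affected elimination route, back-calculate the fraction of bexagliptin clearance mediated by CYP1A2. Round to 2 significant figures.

0.90

Let x = fm,CYP1A2. Because AUC ∝ 1/CL, relative clearance fell to 1/2.02 = 0.495.
Only the CYP1A2 route changed, so 0.495 = x·0.44 + (1 − x), giving x = 0.90.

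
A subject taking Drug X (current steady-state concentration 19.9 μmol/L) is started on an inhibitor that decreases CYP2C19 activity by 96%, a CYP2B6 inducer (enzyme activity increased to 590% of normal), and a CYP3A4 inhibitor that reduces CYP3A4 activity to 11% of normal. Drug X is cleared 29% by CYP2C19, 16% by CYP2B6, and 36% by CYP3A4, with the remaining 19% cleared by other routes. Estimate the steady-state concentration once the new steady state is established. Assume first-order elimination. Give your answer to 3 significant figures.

16.8 μmol/L

The CYP2C19 pathway (29% of clearance) falls to 0.04× activity: 0.29 × 0.04 = 0.0116.
The CYP2B6 pathway (16% of clearance) rises to 5.9× activity: 0.16 × 5.9 = 0.944.
The CYP3A4 pathway (36% of clearance) falls to 0.11× activity: 0.36 × 0.11 = 0.0396.
Non-CYP routes (19%) are unchanged.
CL_new/CL_old = 0.0116 + 0.944 + 0.0396 + 0.19 = 1.1852.
Dividing the baseline by the relative clearance: 19.9 / 1.1852 = 16.8 μmol/L.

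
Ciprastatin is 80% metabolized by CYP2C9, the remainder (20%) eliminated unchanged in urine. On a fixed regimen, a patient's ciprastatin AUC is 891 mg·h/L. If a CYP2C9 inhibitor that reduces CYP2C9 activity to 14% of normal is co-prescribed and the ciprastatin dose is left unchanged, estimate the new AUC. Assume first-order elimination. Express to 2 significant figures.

The CYP2C9 pathway (80% of clearance) falls to 0.14× activity: 0.8 × 0.14 = 0.112.
The remaining 20% of clearance is unaffected.
Relative clearance = 0.112 + 0.2 = 0.312.
New AUC = baseline ÷ relative clearance = 891 / 0.312 = 2.9 × 10³ mg·h/L.

2.9 × 10³ mg·h/L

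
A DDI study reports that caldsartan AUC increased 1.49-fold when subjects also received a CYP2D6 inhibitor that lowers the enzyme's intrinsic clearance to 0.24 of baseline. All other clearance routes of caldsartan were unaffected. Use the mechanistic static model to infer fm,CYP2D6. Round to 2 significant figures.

0.43

Let x = fm,CYP2D6. Because AUC ∝ 1/CL, relative clearance fell to 1/1.49 = 0.6711.
Setting x·0.24 + (1 − x) = 0.6711 and solving: x = (0.6711 − 1)/(0.24 − 1) = 0.43.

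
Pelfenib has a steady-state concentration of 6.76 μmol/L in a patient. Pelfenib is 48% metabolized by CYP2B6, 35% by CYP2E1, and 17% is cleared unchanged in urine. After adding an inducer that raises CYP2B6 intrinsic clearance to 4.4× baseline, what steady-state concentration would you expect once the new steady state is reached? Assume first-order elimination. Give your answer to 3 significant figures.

2.57 μmol/L

The CYP2B6 pathway (48% of clearance) rises to 4.4× activity: 0.48 × 4.4 = 2.112.
CYP2E1 (35%) and the residual 17% are unaffected.
CL_new/CL_old = 2.112 + 0.35 + 0.17 = 2.632.
With dosing unchanged, steady-state concentration scales as 1/CL: 6.76 / 2.632 = 2.57 μmol/L.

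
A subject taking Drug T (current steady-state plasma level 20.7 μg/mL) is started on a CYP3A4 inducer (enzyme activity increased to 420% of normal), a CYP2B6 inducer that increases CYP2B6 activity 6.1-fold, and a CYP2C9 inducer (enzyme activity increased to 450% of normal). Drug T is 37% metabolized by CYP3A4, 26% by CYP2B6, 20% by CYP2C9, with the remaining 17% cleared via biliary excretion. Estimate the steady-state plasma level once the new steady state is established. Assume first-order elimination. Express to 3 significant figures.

4.92 μg/mL

The CYP3A4 pathway (37% of clearance) rises to 4.2× activity: 0.37 × 4.2 = 1.554.
The CYP2B6 pathway (26% of clearance) increases to 6.1× activity: 0.26 × 6.1 = 1.586.
The CYP2C9 pathway (20% of clearance) rises to 4.5× activity: 0.2 × 4.5 = 0.9.
The remaining 17% of clearance is unaffected.
CL_new/CL_old = 1.554 + 1.586 + 0.9 + 0.17 = 4.21.
Steady-state plasma level ∝ 1/CL: new value = 20.7 / 4.21 = 4.92 μg/mL.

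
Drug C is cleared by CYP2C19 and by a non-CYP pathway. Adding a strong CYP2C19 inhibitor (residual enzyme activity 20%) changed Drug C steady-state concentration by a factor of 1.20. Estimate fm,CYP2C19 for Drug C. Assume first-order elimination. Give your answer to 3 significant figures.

0.208

CL'/CL = 1 / 1.20 = 0.8333
0.2·fm + (1 − fm) = 0.8333
fm = (0.8333 − 1) / (0.2 − 1) = 0.208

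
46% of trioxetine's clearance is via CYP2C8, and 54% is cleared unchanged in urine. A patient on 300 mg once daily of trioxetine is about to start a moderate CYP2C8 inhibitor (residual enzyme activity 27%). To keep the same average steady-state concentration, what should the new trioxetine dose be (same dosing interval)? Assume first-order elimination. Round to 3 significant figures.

The CYP2C8 pathway (46% of clearance) drops to 0.27× activity: 0.46 × 0.27 = 0.1242.
The remaining 54% of clearance is unaffected.
Relative clearance = 0.1242 + 0.54 = 0.6642.
To maintain the same steady-state level, dose must scale with clearance: new dose = 300 × 0.6642 = 199 mg.

199 mg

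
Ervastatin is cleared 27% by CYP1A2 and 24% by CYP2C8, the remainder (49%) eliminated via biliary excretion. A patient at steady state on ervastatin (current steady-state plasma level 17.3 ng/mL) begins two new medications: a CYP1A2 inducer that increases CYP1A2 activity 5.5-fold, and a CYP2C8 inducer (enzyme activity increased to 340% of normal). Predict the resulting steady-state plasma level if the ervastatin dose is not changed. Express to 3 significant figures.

The CYP1A2 pathway (27% of clearance) is boosted to 5.5× activity: 0.27 × 5.5 = 1.485.
The CYP2C8 pathway (24% of clearance) rises to 3.4× activity: 0.24 × 3.4 = 0.816.
The remaining 49% of clearance is unaffected.
New clearance relative to baseline: 1.485 + 0.816 + 0.49 = 2.791.
Steady-state plasma level ∝ 1/CL: new value = 17.3 / 2.791 = 6.20 ng/mL.

6.20 ng/mL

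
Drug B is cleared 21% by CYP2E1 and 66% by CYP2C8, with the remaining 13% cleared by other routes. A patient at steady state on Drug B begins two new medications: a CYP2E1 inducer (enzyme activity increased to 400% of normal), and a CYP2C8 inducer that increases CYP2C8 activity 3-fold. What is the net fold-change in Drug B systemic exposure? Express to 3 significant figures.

The CYP2E1 pathway (21% of clearance) increases to 4× activity: 0.21 × 4 = 0.84.
The CYP2C8 pathway (66% of clearance) rises to 3× activity: 0.66 × 3 = 1.98.
The remaining 13% of clearance is unaffected.
CL_new/CL_old = 0.84 + 1.98 + 0.13 = 2.95.
Net systemic exposure ratio = 1 / 2.95 = 0.339.

0.339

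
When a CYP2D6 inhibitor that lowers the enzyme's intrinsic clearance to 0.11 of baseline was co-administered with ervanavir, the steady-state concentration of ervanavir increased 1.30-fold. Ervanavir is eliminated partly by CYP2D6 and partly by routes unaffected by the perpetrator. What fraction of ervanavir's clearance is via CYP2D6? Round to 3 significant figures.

0.259

Call the CYP2D6 fraction fm. After the interaction, CL_new/CL_old = fm × 0.11 + (1 − fm).
Steady-state concentration ratio = 1 / (new CL fraction), so new CL fraction = 1 / 1.30 = 0.7692.
fm × 0.11 + 1 − fm = 0.7692  ⇒  fm × (0.11 − 1) = −0.2308  ⇒  fm = 0.259.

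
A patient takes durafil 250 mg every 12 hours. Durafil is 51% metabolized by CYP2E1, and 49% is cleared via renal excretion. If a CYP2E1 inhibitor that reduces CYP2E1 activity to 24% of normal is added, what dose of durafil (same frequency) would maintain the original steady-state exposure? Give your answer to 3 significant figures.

CYP2E1: 0.51 × 0.24 = 0.1224
Other: 0.49 (unchanged)
New clearance relative to baseline: 0.1224 + 0.49 = 0.6124.
Exposure is unchanged when dose changes in proportion to clearance. New dose = 250 mg × 0.6124 = 153 mg.

153 mg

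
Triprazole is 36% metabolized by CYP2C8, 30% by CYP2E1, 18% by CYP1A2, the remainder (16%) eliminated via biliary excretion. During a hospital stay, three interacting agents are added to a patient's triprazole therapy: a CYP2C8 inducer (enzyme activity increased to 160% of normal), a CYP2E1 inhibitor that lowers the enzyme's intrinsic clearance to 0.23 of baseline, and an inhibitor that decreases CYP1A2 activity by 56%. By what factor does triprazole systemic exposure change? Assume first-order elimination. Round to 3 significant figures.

The CYP2C8 pathway (36% of clearance) increases to 1.6× activity: 0.36 × 1.6 = 0.576.
The CYP2E1 pathway (30% of clearance) drops to 0.23× activity: 0.3 × 0.23 = 0.069.
The CYP1A2 pathway (18% of clearance) is reduced to 0.44× activity: 0.18 × 0.44 = 0.0792.
The remaining 16% of clearance is unaffected.
New clearance relative to baseline: 0.576 + 0.069 + 0.0792 + 0.16 = 0.8842.
Systemic exposure ∝ 1/CL: fold-change = 1 / 0.8842 = 1.13.

1.13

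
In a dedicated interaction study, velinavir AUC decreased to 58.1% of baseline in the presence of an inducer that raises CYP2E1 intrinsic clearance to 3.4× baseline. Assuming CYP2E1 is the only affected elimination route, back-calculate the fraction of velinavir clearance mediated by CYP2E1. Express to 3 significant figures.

0.300

CL'/CL = 1 / 0.581 = 1.721
3.4·fm + (1 − fm) = 1.721
fm = (1.721 − 1) / (3.4 − 1) = 0.300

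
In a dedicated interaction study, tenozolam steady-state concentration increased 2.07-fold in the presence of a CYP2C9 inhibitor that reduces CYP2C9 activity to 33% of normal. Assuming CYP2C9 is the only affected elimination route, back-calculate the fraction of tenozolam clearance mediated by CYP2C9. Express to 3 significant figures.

CL'/CL = 1 / 2.07 = 0.4831
0.33·fm + (1 − fm) = 0.4831
fm = (0.4831 − 1) / (0.33 − 1) = 0.772

0.772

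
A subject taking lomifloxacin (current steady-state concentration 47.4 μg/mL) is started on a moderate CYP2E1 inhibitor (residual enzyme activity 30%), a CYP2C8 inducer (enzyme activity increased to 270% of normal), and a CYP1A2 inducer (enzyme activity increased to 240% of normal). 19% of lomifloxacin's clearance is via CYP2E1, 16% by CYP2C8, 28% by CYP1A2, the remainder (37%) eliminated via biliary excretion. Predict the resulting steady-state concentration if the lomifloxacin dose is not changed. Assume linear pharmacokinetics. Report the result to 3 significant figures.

The CYP2E1 pathway (19% of clearance) falls to 0.3× activity: 0.19 × 0.3 = 0.057.
The CYP2C8 pathway (16% of clearance) rises to 2.7× activity: 0.16 × 2.7 = 0.432.
The CYP1A2 pathway (28% of clearance) rises to 2.4× activity: 0.28 × 2.4 = 0.672.
The remaining 37% of clearance is unaffected.
Relative clearance = 0.057 + 0.432 + 0.672 + 0.37 = 1.531.
Steady-state concentration ∝ 1/CL: new value = 47.4 / 1.531 = 31.0 μg/mL.

31.0 μg/mL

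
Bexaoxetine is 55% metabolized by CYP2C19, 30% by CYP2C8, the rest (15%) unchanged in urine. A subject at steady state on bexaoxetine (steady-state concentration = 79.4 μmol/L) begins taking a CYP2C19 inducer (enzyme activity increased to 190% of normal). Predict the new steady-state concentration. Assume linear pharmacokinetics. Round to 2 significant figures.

The CYP2C19 pathway (55% of clearance) is boosted to 1.9× activity: 0.55 × 1.9 = 1.045.
CYP2C8 (30%) and the residual 15% are unaffected.
CL_new/CL_old = 1.045 + 0.3 + 0.15 = 1.495.
Steady-state concentration ∝ 1/CL, so new value = 79.4 / 1.495 = 53 μmol/L.

53 μmol/L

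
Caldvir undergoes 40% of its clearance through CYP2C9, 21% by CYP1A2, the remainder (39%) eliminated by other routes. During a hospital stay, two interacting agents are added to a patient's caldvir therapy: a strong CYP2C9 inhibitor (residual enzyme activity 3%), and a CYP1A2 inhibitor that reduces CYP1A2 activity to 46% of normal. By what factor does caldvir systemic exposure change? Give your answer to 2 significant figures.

The CYP2C9 pathway (40% of clearance) falls to 0.03× activity: 0.4 × 0.03 = 0.012.
The CYP1A2 pathway (21% of clearance) is reduced to 0.46× activity: 0.21 × 0.46 = 0.0966.
Non-CYP routes (39%) are unchanged.
CL_new/CL_old = 0.012 + 0.0966 + 0.39 = 0.4986.
Because systemic exposure varies inversely with clearance, the combined effect is 1 / 0.4986 = 2.0.

2.0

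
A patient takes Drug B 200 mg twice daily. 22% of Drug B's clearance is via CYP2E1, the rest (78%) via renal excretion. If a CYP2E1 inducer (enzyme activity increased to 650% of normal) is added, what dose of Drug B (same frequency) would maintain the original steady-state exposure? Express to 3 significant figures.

CYP2E1: 0.22 × 6.5 = 1.43
Other: 0.78 (unchanged)
Relative clearance = 1.43 + 0.78 = 2.21.
To maintain the same steady-state level, dose must scale with clearance: new dose = 200 × 2.21 = 442 mg.

442 mg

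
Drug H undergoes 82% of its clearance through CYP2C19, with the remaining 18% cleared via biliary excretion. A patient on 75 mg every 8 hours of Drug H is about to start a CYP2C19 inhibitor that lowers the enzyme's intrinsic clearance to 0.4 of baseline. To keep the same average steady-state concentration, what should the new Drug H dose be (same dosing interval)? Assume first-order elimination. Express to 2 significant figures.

The CYP2C19 pathway (82% of clearance) drops to 0.4× activity: 0.82 × 0.4 = 0.328.
The remaining 18% of clearance is unaffected.
Relative clearance = 0.328 + 0.18 = 0.508.
Css,avg = (dose rate)/CL, so holding Css fixed requires dose ∝ CL: 75 × 0.508 = 38 mg.

38 mg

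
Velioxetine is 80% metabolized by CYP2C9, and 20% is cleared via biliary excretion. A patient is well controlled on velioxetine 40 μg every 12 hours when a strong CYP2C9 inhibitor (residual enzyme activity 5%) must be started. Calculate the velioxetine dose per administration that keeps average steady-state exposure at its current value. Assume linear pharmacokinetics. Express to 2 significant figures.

The CYP2C9 pathway (80% of clearance) is reduced to 0.05× activity: 0.8 × 0.05 = 0.04.
The remaining 20% of clearance is unaffected.
Relative clearance = 0.04 + 0.2 = 0.24.
To maintain the same steady-state level, dose must scale with clearance: new dose = 40 × 0.24 = 9.6 μg.

9.6 μg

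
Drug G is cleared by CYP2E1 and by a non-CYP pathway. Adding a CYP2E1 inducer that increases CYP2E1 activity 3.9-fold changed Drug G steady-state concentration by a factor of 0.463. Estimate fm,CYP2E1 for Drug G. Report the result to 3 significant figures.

0.400

Let fm be the CYP2E1 fraction. New clearance relative to baseline = fm × 3.9 + (1 − fm).
Steady-state concentration ratio = 1 / (new CL fraction), so new CL fraction = 1 / 0.463 = 2.16.
fm × 3.9 + 1 − fm = 2.16  ⇒  fm × (3.9 − 1) = 1.16  ⇒  fm = 0.400.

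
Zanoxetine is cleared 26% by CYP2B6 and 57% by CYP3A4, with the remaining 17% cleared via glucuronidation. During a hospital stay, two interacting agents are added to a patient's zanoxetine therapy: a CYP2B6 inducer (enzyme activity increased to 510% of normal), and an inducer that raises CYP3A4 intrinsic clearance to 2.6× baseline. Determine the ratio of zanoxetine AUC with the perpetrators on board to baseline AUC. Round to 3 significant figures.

0.336

The CYP2B6 pathway (26% of clearance) increases to 5.1× activity: 0.26 × 5.1 = 1.326.
The CYP3A4 pathway (57% of clearance) rises to 2.6× activity: 0.57 × 2.6 = 1.482.
Non-CYP routes (17%) are unchanged.
CL_new/CL_old = 1.326 + 1.482 + 0.17 = 2.978.
AUC ∝ 1/CL: fold-change = 1 / 2.978 = 0.336.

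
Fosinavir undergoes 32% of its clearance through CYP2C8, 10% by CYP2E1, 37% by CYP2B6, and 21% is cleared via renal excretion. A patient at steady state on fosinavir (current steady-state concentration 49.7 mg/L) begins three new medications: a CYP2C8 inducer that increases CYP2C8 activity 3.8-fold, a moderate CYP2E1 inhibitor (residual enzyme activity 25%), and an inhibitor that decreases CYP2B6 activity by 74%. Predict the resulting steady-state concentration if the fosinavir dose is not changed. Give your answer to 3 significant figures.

CYP2C8: 0.32 × 3.8 = 1.216
CYP2E1: 0.1 × 0.25 = 0.025
CYP2B6: 0.37 × 0.26 = 0.0962
Other: 0.21 (unchanged)
Relative clearance = 1.216 + 0.025 + 0.0962 + 0.21 = 1.5472.
Dividing the baseline by the relative clearance: 49.7 / 1.5472 = 32.1 mg/L.

32.1 mg/L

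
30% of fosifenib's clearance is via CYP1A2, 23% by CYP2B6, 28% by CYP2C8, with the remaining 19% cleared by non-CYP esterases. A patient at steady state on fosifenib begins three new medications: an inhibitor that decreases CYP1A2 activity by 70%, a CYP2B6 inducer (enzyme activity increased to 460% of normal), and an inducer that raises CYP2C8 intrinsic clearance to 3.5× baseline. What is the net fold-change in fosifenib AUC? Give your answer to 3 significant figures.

The CYP1A2 pathway (30% of clearance) falls to 0.3× activity: 0.3 × 0.3 = 0.09.
The CYP2B6 pathway (23% of clearance) increases to 4.6× activity: 0.23 × 4.6 = 1.058.
The CYP2C8 pathway (28% of clearance) rises to 3.5× activity: 0.28 × 3.5 = 0.98.
The remaining 19% of clearance is unaffected.
New clearance relative to baseline: 0.09 + 1.058 + 0.98 + 0.19 = 2.318.
AUC ∝ 1/CL: fold-change = 1 / 2.318 = 0.431.

0.431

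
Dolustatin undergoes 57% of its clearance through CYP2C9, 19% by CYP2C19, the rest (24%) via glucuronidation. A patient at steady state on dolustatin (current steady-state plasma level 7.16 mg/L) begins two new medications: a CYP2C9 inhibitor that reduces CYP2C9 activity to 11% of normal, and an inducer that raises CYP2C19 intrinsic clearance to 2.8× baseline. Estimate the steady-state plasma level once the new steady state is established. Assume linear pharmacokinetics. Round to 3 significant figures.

The CYP2C9 pathway (57% of clearance) drops to 0.11× activity: 0.57 × 0.11 = 0.0627.
The CYP2C19 pathway (19% of clearance) increases to 2.8× activity: 0.19 × 2.8 = 0.532.
The remaining 24% of clearance is unaffected.
CL_new/CL_old = 0.0627 + 0.532 + 0.24 = 0.8347.
Dividing the baseline by the relative clearance: 7.16 / 0.8347 = 8.58 mg/L.

8.58 mg/L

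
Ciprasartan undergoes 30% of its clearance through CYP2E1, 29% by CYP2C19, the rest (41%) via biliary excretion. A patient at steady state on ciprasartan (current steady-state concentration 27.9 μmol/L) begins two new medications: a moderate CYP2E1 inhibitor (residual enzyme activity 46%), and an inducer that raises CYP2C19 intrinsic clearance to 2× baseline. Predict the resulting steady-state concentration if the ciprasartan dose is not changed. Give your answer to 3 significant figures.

The CYP2E1 pathway (30% of clearance) drops to 0.46× activity: 0.3 × 0.46 = 0.138.
The CYP2C19 pathway (29% of clearance) increases to 2× activity: 0.29 × 2 = 0.58.
Non-CYP routes (41%) are unchanged.
Relative clearance = 0.138 + 0.58 + 0.41 = 1.128.
Steady-state concentration ∝ 1/CL: new value = 27.9 / 1.128 = 24.7 μmol/L.

24.7 μmol/L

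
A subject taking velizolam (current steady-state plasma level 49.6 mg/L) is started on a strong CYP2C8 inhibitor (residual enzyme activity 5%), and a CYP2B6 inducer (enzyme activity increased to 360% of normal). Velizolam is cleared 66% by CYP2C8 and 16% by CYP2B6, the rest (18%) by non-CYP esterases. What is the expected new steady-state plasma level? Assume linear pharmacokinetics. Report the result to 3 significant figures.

The CYP2C8 pathway (66% of clearance) falls to 0.05× activity: 0.66 × 0.05 = 0.033.
The CYP2B6 pathway (16% of clearance) increases to 3.6× activity: 0.16 × 3.6 = 0.576.
Non-CYP routes (18%) are unchanged.
CL_new/CL_old = 0.033 + 0.576 + 0.18 = 0.789.
New steady-state plasma level = 49.6 / 0.789 = 62.9 mg/L (concentration scales inversely with clearance).

62.9 mg/L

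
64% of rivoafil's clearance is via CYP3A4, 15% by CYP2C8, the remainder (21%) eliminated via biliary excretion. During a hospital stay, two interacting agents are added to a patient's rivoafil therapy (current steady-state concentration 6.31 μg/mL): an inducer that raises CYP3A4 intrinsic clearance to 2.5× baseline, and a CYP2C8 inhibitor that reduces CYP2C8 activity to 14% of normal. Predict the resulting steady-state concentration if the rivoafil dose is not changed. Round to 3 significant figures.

CYP3A4: 0.64 × 2.5 = 1.6
CYP2C8: 0.15 × 0.14 = 0.021
Other: 0.21 (unchanged)
New clearance relative to baseline: 1.6 + 0.021 + 0.21 = 1.831.
Steady-state concentration ∝ 1/CL: new value = 6.31 / 1.831 = 3.45 μg/mL.

3.45 μg/mL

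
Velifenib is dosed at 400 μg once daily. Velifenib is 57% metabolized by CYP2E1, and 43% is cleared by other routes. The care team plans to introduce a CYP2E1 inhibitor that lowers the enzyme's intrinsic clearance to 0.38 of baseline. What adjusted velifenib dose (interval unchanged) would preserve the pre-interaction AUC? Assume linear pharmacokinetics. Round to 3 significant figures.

CYP2E1: 0.57 × 0.38 = 0.2166
Other: 0.43 (unchanged)
New clearance relative to baseline: 0.2166 + 0.43 = 0.6466.
Exposure is unchanged when dose changes in proportion to clearance. New dose = 400 μg × 0.6466 = 259 μg.

259 μg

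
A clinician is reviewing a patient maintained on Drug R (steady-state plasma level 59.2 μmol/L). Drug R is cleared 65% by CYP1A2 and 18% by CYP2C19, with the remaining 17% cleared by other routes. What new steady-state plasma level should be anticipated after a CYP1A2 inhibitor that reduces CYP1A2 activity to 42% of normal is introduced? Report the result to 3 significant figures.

The CYP1A2 pathway (65% of clearance) is reduced to 0.42× activity: 0.65 × 0.42 = 0.273.
CYP2C19 (18%) and the residual 17% are unaffected.
CL_new/CL_old = 0.273 + 0.18 + 0.17 = 0.623.
Steady-state plasma level ∝ 1/CL, so new value = 59.2 / 0.623 = 95.0 μmol/L.

95.0 μmol/L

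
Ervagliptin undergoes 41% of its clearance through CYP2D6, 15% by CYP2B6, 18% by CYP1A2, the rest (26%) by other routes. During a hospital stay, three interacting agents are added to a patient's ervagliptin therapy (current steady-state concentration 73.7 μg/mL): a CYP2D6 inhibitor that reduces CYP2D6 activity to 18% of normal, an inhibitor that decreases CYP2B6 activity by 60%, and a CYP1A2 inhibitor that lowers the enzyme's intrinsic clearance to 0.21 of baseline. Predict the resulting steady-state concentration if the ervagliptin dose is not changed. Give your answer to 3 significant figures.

171 μg/mL

CYP2D6: 0.41 × 0.18 = 0.0738
CYP2B6: 0.15 × 0.4 = 0.06
CYP1A2: 0.18 × 0.21 = 0.0378
Other: 0.26 (unchanged)
New clearance relative to baseline: 0.0738 + 0.06 + 0.0378 + 0.26 = 0.4316.
Steady-state concentration ∝ 1/CL: new value = 73.7 / 0.4316 = 171 μg/mL.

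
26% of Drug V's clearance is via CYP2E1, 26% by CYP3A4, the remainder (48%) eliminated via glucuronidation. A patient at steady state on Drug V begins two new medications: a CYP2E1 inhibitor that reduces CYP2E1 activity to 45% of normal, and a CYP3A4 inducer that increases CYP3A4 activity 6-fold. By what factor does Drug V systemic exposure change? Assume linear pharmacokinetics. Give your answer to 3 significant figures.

0.464

The CYP2E1 pathway (26% of clearance) is reduced to 0.45× activity: 0.26 × 0.45 = 0.117.
The CYP3A4 pathway (26% of clearance) increases to 6× activity: 0.26 × 6 = 1.56.
Non-CYP routes (48%) are unchanged.
New clearance relative to baseline: 0.117 + 1.56 + 0.48 = 2.157.
Because systemic exposure varies inversely with clearance, the combined effect is 1 / 2.157 = 0.464.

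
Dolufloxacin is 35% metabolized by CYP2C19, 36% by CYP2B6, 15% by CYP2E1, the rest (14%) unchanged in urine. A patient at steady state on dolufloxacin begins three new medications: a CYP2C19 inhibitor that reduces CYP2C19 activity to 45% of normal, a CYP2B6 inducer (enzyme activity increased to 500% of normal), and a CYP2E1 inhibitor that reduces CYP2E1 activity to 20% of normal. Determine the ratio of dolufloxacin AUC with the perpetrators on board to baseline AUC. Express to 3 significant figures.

0.470

The CYP2C19 pathway (35% of clearance) falls to 0.45× activity: 0.35 × 0.45 = 0.1575.
The CYP2B6 pathway (36% of clearance) increases to 5× activity: 0.36 × 5 = 1.8.
The CYP2E1 pathway (15% of clearance) falls to 0.2× activity: 0.15 × 0.2 = 0.03.
Non-CYP routes (14%) are unchanged.
New clearance relative to baseline: 0.1575 + 1.8 + 0.03 + 0.14 = 2.1275.
Because AUC varies inversely with clearance, the combined effect is 1 / 2.1275 = 0.470.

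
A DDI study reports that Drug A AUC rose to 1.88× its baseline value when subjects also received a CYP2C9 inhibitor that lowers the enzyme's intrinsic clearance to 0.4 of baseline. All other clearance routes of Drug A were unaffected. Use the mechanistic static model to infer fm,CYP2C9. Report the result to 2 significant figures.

0.78

Call the CYP2C9 fraction fm. After the interaction, CL_new/CL_old = fm × 0.4 + (1 − fm).
AUC ratio = 1 / (new CL fraction), so new CL fraction = 1 / 1.88 = 0.5319.
fm × 0.4 + 1 − fm = 0.5319  ⇒  fm × (0.4 − 1) = −0.4681  ⇒  fm = 0.78.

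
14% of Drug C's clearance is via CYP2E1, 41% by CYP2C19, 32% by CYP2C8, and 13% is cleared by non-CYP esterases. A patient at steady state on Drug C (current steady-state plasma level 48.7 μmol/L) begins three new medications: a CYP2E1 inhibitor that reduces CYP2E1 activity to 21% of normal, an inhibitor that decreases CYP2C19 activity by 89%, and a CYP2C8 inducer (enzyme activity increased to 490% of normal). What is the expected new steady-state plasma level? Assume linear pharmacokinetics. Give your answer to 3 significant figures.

The CYP2E1 pathway (14% of clearance) is reduced to 0.21× activity: 0.14 × 0.21 = 0.0294.
The CYP2C19 pathway (41% of clearance) drops to 0.11× activity: 0.41 × 0.11 = 0.0451.
The CYP2C8 pathway (32% of clearance) is boosted to 4.9× activity: 0.32 × 4.9 = 1.568.
The remaining 13% of clearance is unaffected.
New clearance relative to baseline: 0.0294 + 0.0451 + 1.568 + 0.13 = 1.7725.
Dividing the baseline by the relative clearance: 48.7 / 1.7725 = 27.5 μmol/L.

27.5 μmol/L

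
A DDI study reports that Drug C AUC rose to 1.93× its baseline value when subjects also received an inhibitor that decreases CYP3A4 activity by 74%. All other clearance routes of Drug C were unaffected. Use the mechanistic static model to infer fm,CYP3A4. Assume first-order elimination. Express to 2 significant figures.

CL'/CL = 1 / 1.93 = 0.5181
0.26·fm + (1 − fm) = 0.5181
fm = (0.5181 − 1) / (0.26 − 1) = 0.65

0.65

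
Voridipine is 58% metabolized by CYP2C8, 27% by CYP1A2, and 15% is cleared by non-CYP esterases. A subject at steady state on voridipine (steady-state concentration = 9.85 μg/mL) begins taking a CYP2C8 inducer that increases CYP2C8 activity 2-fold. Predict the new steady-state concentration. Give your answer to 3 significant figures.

6.23 μg/mL

The CYP2C8 pathway (58% of clearance) is boosted to 2× activity: 0.58 × 2 = 1.16.
CYP1A2 (27%) and the residual 15% are unaffected.
Relative clearance = 1.16 + 0.27 + 0.15 = 1.58.
New steady-state concentration = baseline ÷ relative clearance = 9.85 / 1.58 = 6.23 μg/mL.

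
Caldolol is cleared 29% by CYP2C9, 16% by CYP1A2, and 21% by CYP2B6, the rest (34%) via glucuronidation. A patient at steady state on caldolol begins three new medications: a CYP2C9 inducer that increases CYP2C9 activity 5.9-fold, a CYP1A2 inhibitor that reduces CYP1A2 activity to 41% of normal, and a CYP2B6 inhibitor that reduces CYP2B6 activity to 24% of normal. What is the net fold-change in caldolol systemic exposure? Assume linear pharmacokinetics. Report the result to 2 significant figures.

0.46

The CYP2C9 pathway (29% of clearance) is boosted to 5.9× activity: 0.29 × 5.9 = 1.711.
The CYP1A2 pathway (16% of clearance) falls to 0.41× activity: 0.16 × 0.41 = 0.0656.
The CYP2B6 pathway (21% of clearance) is reduced to 0.24× activity: 0.21 × 0.24 = 0.0504.
The remaining 34% of clearance is unaffected.
Relative clearance = 1.711 + 0.0656 + 0.0504 + 0.34 = 2.167.
Systemic exposure ∝ 1/CL: fold-change = 1 / 2.167 = 0.46.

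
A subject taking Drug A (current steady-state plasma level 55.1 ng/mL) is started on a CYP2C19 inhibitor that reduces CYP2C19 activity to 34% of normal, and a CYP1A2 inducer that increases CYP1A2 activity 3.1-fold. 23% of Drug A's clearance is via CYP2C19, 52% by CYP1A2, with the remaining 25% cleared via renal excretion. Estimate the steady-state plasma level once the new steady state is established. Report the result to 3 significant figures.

The CYP2C19 pathway (23% of clearance) is reduced to 0.34× activity: 0.23 × 0.34 = 0.0782.
The CYP1A2 pathway (52% of clearance) increases to 3.1× activity: 0.52 × 3.1 = 1.612.
The remaining 25% of clearance is unaffected.
New clearance relative to baseline: 0.0782 + 1.612 + 0.25 = 1.9402.
Steady-state plasma level ∝ 1/CL: new value = 55.1 / 1.9402 = 28.4 ng/mL.

28.4 ng/mL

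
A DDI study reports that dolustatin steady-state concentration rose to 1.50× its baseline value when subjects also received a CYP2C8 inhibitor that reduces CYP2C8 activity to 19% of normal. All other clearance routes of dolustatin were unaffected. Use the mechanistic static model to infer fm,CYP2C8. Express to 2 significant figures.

0.41

CL'/CL = 1 / 1.50 = 0.6667
0.19·fm + (1 − fm) = 0.6667
fm = (0.6667 − 1) / (0.19 − 1) = 0.41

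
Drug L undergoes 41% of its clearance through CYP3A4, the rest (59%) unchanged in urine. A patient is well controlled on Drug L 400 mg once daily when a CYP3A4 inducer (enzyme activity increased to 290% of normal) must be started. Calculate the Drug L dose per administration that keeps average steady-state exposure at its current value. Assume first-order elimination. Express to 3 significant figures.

712 mg

The CYP3A4 pathway (41% of clearance) rises to 2.9× activity: 0.41 × 2.9 = 1.189.
Non-CYP routes (59%) are unchanged.
CL_new/CL_old = 1.189 + 0.59 = 1.779.
Exposure is unchanged when dose changes in proportion to clearance. New dose = 400 mg × 1.779 = 712 mg.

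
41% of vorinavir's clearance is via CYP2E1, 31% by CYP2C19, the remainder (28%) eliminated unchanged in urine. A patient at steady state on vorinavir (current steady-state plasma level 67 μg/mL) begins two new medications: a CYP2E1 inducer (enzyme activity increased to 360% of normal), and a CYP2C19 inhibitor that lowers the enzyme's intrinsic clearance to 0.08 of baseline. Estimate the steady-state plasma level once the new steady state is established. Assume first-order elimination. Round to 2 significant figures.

CYP2E1: 0.41 × 3.6 = 1.476
CYP2C19: 0.31 × 0.08 = 0.0248
Other: 0.28 (unchanged)
New clearance relative to baseline: 1.476 + 0.0248 + 0.28 = 1.7808.
Dividing the baseline by the relative clearance: 67 / 1.7808 = 38 μg/mL.

38 μg/mL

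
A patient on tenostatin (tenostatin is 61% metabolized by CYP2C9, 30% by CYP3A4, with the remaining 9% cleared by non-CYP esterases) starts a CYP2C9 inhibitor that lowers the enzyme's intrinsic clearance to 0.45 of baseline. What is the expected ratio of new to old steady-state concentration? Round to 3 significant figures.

1.50

The CYP2C9 pathway (61% of clearance) drops to 0.45× activity: 0.61 × 0.45 = 0.2745.
CYP3A4 (30%) and the residual 9% are unaffected.
Relative clearance = 0.2745 + 0.3 + 0.09 = 0.6645.
Steady-state concentration ratio = CL_old/CL_new = 1 / 0.6645 = 1.50.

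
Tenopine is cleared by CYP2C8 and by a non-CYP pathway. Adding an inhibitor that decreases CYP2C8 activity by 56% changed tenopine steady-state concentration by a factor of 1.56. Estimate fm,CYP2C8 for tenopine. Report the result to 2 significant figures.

0.64

Call the CYP2C8 fraction fm. After the interaction, CL_new/CL_old = fm × 0.44 + (1 − fm).
Steady-state concentration ratio = 1 / (new CL fraction), so new CL fraction = 1 / 1.56 = 0.641.
fm × 0.44 + 1 − fm = 0.641  ⇒  fm × (0.44 − 1) = −0.359  ⇒  fm = 0.64.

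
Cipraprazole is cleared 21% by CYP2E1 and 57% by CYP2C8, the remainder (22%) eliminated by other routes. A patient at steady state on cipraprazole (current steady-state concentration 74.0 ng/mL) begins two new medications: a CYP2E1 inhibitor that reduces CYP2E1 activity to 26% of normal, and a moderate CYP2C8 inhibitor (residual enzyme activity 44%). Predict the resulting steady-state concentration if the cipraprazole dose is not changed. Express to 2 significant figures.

1.4 × 10² ng/mL

CYP2E1: 0.21 × 0.26 = 0.0546
CYP2C8: 0.57 × 0.44 = 0.2508
Other: 0.22 (unchanged)
New clearance relative to baseline: 0.0546 + 0.2508 + 0.22 = 0.5254.
New steady-state concentration = 74.0 / 0.5254 = 1.4 × 10² ng/mL (concentration scales inversely with clearance).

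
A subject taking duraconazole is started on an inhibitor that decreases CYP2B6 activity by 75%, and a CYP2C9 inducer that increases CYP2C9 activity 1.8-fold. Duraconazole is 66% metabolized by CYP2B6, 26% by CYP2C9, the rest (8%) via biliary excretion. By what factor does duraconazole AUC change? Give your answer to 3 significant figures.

1.40

CYP2B6: 0.66 × 0.25 = 0.165
CYP2C9: 0.26 × 1.8 = 0.468
Other: 0.08 (unchanged)
Relative clearance = 0.165 + 0.468 + 0.08 = 0.713.
Net AUC ratio = 1 / 0.713 = 1.40.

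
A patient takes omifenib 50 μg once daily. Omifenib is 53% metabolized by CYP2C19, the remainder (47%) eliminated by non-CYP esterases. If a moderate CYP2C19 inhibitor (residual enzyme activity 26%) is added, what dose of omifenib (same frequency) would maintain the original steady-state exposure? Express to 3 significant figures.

The CYP2C19 pathway (53% of clearance) is reduced to 0.26× activity: 0.53 × 0.26 = 0.1378.
Non-CYP routes (47%) are unchanged.
Relative clearance = 0.1378 + 0.47 = 0.6078.
Css,avg = (dose rate)/CL, so holding Css fixed requires dose ∝ CL: 50 × 0.6078 = 30.4 μg.

30.4 μg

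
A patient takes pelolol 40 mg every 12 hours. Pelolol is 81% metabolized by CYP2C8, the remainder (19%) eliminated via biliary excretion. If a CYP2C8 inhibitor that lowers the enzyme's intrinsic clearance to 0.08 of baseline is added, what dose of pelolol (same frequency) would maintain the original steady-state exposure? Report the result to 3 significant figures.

10.2 mg

The CYP2C8 pathway (81% of clearance) drops to 0.08× activity: 0.81 × 0.08 = 0.0648.
Non-CYP routes (19%) are unchanged.
Relative clearance = 0.0648 + 0.19 = 0.2548.
Exposure is unchanged when dose changes in proportion to clearance. New dose = 40 mg × 0.2548 = 10.2 mg.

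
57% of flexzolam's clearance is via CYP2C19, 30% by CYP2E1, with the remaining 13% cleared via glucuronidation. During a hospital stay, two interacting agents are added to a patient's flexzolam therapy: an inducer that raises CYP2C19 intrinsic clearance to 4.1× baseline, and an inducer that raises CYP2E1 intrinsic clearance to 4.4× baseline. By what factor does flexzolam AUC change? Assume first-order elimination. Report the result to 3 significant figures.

0.264

The CYP2C19 pathway (57% of clearance) is boosted to 4.1× activity: 0.57 × 4.1 = 2.337.
The CYP2E1 pathway (30% of clearance) is boosted to 4.4× activity: 0.3 × 4.4 = 1.32.
The remaining 13% of clearance is unaffected.
CL_new/CL_old = 2.337 + 1.32 + 0.13 = 3.787.
AUC ∝ 1/CL: fold-change = 1 / 3.787 = 0.264.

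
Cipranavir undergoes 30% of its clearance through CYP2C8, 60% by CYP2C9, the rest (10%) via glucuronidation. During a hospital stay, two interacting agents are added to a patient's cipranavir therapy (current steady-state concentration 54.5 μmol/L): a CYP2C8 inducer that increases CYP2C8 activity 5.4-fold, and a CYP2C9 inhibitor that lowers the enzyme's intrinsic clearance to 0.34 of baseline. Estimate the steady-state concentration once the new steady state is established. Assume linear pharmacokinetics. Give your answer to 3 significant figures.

28.3 μmol/L

The CYP2C8 pathway (30% of clearance) increases to 5.4× activity: 0.3 × 5.4 = 1.62.
The CYP2C9 pathway (60% of clearance) drops to 0.34× activity: 0.6 × 0.34 = 0.204.
The remaining 10% of clearance is unaffected.
CL_new/CL_old = 1.62 + 0.204 + 0.1 = 1.924.
Steady-state concentration ∝ 1/CL: new value = 54.5 / 1.924 = 28.3 μmol/L.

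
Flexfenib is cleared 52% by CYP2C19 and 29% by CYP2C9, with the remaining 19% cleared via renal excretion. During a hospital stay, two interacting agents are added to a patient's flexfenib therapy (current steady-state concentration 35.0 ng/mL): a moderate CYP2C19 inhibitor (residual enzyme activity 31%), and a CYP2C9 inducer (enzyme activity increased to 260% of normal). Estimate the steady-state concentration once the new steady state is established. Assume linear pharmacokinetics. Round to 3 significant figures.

31.7 ng/mL

The CYP2C19 pathway (52% of clearance) is reduced to 0.31× activity: 0.52 × 0.31 = 0.1612.
The CYP2C9 pathway (29% of clearance) rises to 2.6× activity: 0.29 × 2.6 = 0.754.
Non-CYP routes (19%) are unchanged.
CL_new/CL_old = 0.1612 + 0.754 + 0.19 = 1.1052.
Steady-state concentration ∝ 1/CL: new value = 35.0 / 1.1052 = 31.7 ng/mL.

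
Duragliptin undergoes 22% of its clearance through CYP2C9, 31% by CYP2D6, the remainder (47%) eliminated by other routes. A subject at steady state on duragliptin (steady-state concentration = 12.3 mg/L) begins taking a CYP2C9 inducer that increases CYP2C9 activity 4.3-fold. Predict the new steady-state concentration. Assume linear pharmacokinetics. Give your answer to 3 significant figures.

7.13 mg/L

The CYP2C9 pathway (22% of clearance) rises to 4.3× activity: 0.22 × 4.3 = 0.946.
CYP2D6 (31%) and the residual 47% are unaffected.
Relative clearance = 0.946 + 0.31 + 0.47 = 1.726.
With dosing unchanged, steady-state concentration scales as 1/CL: 12.3 / 1.726 = 7.13 mg/L.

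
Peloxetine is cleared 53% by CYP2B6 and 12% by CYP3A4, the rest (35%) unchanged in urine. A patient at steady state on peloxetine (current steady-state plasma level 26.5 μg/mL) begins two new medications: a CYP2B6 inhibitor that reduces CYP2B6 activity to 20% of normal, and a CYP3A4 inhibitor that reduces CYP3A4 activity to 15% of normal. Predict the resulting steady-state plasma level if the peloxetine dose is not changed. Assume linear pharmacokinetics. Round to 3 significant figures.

The CYP2B6 pathway (53% of clearance) falls to 0.2× activity: 0.53 × 0.2 = 0.106.
The CYP3A4 pathway (12% of clearance) drops to 0.15× activity: 0.12 × 0.15 = 0.018.
Non-CYP routes (35%) are unchanged.
CL_new/CL_old = 0.106 + 0.018 + 0.35 = 0.474.
Dividing the baseline by the relative clearance: 26.5 / 0.474 = 55.9 μg/mL.

55.9 μg/mL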